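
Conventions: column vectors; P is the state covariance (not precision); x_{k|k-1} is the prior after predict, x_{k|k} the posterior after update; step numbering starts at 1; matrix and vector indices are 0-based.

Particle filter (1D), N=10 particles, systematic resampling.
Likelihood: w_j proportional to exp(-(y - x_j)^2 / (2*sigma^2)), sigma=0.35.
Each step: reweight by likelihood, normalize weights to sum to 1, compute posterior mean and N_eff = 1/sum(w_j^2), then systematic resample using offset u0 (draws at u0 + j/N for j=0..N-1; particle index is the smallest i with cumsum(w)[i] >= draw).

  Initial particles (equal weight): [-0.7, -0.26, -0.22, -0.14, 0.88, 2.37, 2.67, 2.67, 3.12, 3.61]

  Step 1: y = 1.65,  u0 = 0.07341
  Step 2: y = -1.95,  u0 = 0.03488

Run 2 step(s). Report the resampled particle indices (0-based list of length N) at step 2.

resampled_idx = [0, 0, 0, 1, 1, 1, 1, 2, 2, 2]

step 1: w=[0.0000, 0.0000, 0.0000, 0.0000, 0.3733, 0.5059, 0.0601, 0.0601, 0.0006, 0.0000]  mean=1.8503  Neff=2.4844  idx=[4, 4, 4, 5, 5, 5, 5, 5, 5, 7]
step 2: w=[0.3333, 0.3333, 0.3333, 0.0000, 0.0000, 0.0000, 0.0000, 0.0000, 0.0000, 0.0000]  mean=0.8800  Neff=3.0000  idx=[0, 0, 0, 1, 1, 1, 1, 2, 2, 2]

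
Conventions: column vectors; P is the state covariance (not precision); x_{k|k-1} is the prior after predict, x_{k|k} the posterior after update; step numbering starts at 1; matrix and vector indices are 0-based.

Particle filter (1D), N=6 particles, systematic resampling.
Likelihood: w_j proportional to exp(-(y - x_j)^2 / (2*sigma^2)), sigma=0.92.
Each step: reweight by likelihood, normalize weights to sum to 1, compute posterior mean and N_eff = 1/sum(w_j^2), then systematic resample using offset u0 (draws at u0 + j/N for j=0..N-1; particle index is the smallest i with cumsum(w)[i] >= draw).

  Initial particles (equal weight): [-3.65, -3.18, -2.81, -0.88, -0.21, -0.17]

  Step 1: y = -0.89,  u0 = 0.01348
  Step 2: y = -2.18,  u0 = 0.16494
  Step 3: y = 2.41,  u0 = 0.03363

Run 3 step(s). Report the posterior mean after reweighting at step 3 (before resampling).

post_mean = -0.2461

step 1: w=[0.0042, 0.0169, 0.0425, 0.3750, 0.2854, 0.2761]  mean=-0.6253  Neff=3.3293  idx=[1, 3, 3, 4, 4, 5]
step 2: w=[0.3495, 0.2325, 0.2325, 0.0637, 0.0637, 0.0580]  mean=-1.5573  Neff=4.1362  idx=[0, 0, 1, 2, 3, 5]
step 3: w=[0.0000, 0.0000, 0.0415, 0.0415, 0.4304, 0.4866]  mean=-0.2461  Neff=2.3503  idx=[2, 4, 4, 5, 5, 5]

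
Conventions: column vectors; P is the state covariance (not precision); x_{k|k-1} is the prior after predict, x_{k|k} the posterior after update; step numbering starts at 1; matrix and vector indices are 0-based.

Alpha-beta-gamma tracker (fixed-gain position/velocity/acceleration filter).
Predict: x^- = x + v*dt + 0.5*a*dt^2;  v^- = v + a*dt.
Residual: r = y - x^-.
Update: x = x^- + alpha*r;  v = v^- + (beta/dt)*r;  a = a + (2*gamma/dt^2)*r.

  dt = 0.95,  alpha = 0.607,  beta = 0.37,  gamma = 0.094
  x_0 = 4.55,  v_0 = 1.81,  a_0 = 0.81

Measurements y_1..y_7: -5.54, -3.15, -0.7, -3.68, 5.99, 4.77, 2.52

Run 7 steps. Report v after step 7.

step 1: x_pred=6.6350  r=-12.1750  x^+=-0.7552  v^+=-2.1623  a^+=-1.7262
step 2: x_pred=-3.5884  r=0.4384  x^+=-3.3223  v^+=-3.6315  a^+=-1.6349
step 3: x_pred=-7.5099  r=6.8099  x^+=-3.3763  v^+=-2.5323  a^+=-0.2163
step 4: x_pred=-5.8796  r=2.1996  x^+=-4.5444  v^+=-1.8811  a^+=0.2419
step 5: x_pred=-6.2223  r=12.2123  x^+=1.1906  v^+=3.1051  a^+=2.7859
step 6: x_pred=5.3975  r=-0.6275  x^+=5.0166  v^+=5.5073  a^+=2.6551
step 7: x_pred=11.4467  r=-8.9267  x^+=6.0282  v^+=4.5530  a^+=0.7956

v_post = 4.5530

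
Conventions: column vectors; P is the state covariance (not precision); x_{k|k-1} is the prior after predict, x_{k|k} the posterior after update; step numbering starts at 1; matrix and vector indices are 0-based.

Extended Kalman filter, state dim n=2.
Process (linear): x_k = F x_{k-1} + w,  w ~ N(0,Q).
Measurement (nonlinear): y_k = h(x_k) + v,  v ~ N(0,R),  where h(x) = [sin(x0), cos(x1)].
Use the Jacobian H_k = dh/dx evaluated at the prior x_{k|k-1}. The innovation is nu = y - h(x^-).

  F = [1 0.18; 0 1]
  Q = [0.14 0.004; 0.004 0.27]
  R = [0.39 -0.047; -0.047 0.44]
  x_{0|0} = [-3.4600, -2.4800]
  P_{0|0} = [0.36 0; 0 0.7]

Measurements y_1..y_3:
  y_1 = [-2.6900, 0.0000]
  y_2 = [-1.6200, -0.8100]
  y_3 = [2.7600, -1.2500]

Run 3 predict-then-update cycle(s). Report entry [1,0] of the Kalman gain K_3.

step 1: x^-=[-3.9064, -2.4800]  P^-=[0.5227 0.1300; 0.1300 0.9700]  H_jac=[-0.7215 0.0000; 0.0000 0.6144]  S=[0.6621 -0.1046; -0.1046 0.8061]  K=[-0.5655 0.0257; -0.0254 0.7360]  nu=[-3.3824, 0.7890]  x^+=[-1.9733, -1.8135]  P^+=[0.3074 0.0617; 0.0617 0.5290]
step 2: x^-=[-2.2997, -1.8135]  P^-=[0.4867 0.1609; 0.1609 0.7990]  H_jac=[-0.6661 0.0000; 0.0000 0.9707]  S=[0.6059 -0.1510; -0.1510 1.1929]  K=[-0.5187 0.0652; -0.0153 0.6483]  nu=[-0.8741, -0.5697]  x^+=[-1.8835, -2.1694]  P^+=[0.3083 0.0547; 0.0547 0.2946]
step 3: x^-=[-2.2740, -2.1694]  P^-=[0.4776 0.1117; 0.1117 0.5646]  H_jac=[-0.6466 0.0000; 0.0000 0.8261]  S=[0.5897 -0.1067; -0.1067 0.8253]  K=[-0.5155 0.0452; -0.0208 0.5625]  nu=[3.5228, -0.6865]  x^+=[-4.1210, -2.6287]  P^+=[0.3142 0.0534; 0.0534 0.3008]

K[1,0] = -0.0208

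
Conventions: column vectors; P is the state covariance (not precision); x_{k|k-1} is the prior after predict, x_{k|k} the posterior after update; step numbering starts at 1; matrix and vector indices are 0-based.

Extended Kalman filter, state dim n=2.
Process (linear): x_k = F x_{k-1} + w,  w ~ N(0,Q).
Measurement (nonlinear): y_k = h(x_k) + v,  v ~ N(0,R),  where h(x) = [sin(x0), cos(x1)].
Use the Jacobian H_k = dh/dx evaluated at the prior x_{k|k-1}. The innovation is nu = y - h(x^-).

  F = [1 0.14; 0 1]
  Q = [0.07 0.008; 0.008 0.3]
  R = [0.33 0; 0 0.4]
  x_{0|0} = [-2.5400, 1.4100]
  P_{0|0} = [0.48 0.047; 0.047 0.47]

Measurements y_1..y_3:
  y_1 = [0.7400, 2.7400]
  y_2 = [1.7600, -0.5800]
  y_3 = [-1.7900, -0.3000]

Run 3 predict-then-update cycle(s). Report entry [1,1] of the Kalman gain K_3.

step 1: x^-=[-2.3426, 1.4100]  P^-=[0.5724 0.1208; 0.1208 0.7700]  H_jac=[-0.6974 0.0000; 0.0000 -0.9871]  S=[0.6084 0.0832; 0.0832 1.1503]  K=[-0.6484 -0.0568; -0.0486 -0.6573]  nu=[1.4567, 2.5799]  x^+=[-3.4335, -0.3565]  P^+=[0.3068 0.0230; 0.0230 0.2663]
step 2: x^-=[-3.4835, -0.3565]  P^-=[0.3884 0.0683; 0.0683 0.5663]  H_jac=[-0.9421 0.0000; 0.0000 0.3490]  S=[0.6748 -0.0225; -0.0225 0.4690]  K=[-0.5415 0.0249; -0.0815 0.4176]  nu=[1.4248, -1.5171]  x^+=[-4.2928, -1.1061]  P^+=[0.1897 0.0285; 0.0285 0.4786]
step 3: x^-=[-4.4476, -1.1061]  P^-=[0.2770 0.1035; 0.1035 0.7786]  H_jac=[-0.2617 0.0000; 0.0000 0.8939]  S=[0.3490 -0.0242; -0.0242 1.0222]  K=[-0.2018 0.0858; -0.0304 0.6802]  nu=[-2.7551, -0.7482]  x^+=[-3.9558, -1.5311]  P^+=[0.2545 0.0384; 0.0384 0.3043]

K[1,1] = 0.6802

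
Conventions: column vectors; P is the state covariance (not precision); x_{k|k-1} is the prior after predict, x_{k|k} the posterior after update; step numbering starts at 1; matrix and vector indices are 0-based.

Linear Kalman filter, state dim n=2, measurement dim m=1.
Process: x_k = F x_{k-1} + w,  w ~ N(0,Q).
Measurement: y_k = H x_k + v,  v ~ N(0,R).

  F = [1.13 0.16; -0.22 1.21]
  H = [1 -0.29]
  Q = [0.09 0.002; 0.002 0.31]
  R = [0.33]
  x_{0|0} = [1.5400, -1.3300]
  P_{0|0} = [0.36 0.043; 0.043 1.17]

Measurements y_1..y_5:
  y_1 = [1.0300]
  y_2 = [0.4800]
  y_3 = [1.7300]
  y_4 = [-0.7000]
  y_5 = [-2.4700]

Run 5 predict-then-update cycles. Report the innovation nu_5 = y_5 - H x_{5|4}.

step 1: x^-=[1.5274, -1.9481]  P^-=[0.5952 0.1963; 0.1963 2.0175]  S=[0.9810]  K=[0.5487; -0.3963]  nu=[-1.0623]  x^+=[0.9445, -1.5271]  P^+=[0.2999 0.4096; 0.4096 1.8634]
step 2: x^-=[0.8230, -2.0556]  P^-=[0.6687 0.8339; 0.8339 2.8347]  S=[0.7535]  K=[0.5666; 0.0157]  nu=[-0.9391]  x^+=[0.2909, -2.0703]  P^+=[0.4268 0.8272; 0.8272 2.8345]
step 3: x^-=[-0.0025, -2.5690]  P^-=[1.0067 1.5465; 1.5465 4.0403]  S=[0.7795]  K=[0.7161; 0.4809]  nu=[0.9875]  x^+=[0.7046, -2.0942]  P^+=[0.6070 1.2781; 1.2781 3.8600]
step 4: x^-=[0.4612, -2.6890]  P^-=[1.4260 2.3010; 2.3010 5.3104]  S=[0.8681]  K=[0.8741; 0.8766]  nu=[-1.9410]  x^+=[-1.2353, -4.3905]  P^+=[0.7628 1.6358; 1.6358 4.6433]
step 5: x^-=[-2.0984, -5.0407]  P^-=[1.7745 2.8904; 2.8904 6.2743]  S=[0.9557]  K=[0.9797; 1.1205]  nu=[-1.8334]  x^+=[-3.8945, -7.0951]  P^+=[0.8573 1.8413; 1.8413 5.0743]

innov = [-1.8334]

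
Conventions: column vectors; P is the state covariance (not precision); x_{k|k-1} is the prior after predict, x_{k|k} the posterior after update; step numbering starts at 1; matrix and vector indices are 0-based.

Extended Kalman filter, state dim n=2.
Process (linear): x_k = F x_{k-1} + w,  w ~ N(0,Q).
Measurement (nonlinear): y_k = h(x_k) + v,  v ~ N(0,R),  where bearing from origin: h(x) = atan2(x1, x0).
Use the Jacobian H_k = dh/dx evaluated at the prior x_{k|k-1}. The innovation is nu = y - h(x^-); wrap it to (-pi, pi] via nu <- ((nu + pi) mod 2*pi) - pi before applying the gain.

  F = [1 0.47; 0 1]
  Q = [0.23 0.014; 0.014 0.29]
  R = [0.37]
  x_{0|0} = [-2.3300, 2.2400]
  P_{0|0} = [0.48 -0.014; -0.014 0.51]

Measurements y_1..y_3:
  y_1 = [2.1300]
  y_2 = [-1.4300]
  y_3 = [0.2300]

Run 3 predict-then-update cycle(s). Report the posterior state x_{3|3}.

step 1: x^-=[-1.2772, 2.2400]  P^-=[0.8095 0.2397; 0.2397 0.8000]  H_jac=[-0.3369 -0.1921]  S=[0.5224]  K=[-0.6102; -0.4487]  nu=[0.0410]  x^+=[-1.3022, 2.2216]  P^+=[0.6150 0.0967; 0.0967 0.6948]
step 2: x^-=[-0.2581, 2.2216]  P^-=[1.0893 0.4372; 0.4372 0.9848]  H_jac=[-0.4441 -0.0516]  S=[0.6075]  K=[-0.8335; -0.4033]  nu=[-3.1164]  x^+=[2.3394, 3.4783]  P^+=[0.6673 0.2330; 0.2330 0.8860]
step 3: x^-=[3.9742, 3.4783]  P^-=[1.3121 0.6634; 0.6634 1.1760]  H_jac=[-0.1247 0.1425]  S=[0.3907]  K=[-0.1768; 0.2171]  nu=[-0.4890]  x^+=[4.0607, 3.3722]  P^+=[1.2998 0.6784; 0.6784 1.1576]

x_post = [4.0607, 3.3722]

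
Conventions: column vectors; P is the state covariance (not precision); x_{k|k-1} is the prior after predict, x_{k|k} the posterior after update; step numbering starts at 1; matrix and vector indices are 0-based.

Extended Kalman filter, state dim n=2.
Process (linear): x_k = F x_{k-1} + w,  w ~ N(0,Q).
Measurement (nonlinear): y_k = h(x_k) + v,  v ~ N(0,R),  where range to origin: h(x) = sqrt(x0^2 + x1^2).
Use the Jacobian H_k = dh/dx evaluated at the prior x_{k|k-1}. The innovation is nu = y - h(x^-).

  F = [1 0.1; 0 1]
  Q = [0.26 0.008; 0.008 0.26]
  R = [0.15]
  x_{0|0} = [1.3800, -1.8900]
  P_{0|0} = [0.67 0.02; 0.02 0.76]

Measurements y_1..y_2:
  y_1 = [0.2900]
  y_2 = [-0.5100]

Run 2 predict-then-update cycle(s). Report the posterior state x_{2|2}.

step 1: x^-=[1.1910, -1.8900]  P^-=[0.9416 0.1040; 0.1040 1.0200]  H_jac=[0.5331 -0.8460]  S=[1.0539]  K=[0.3928; -0.7662]  nu=[-1.9440]  x^+=[0.4273, -0.4005]  P^+=[0.7790 0.4212; 0.4212 0.4013]
step 2: x^-=[0.3873, -0.4005]  P^-=[1.1272 0.4693; 0.4693 0.6613]  H_jac=[0.6951 -0.7189]  S=[0.5673]  K=[0.7864; -0.2629]  nu=[-1.0671]  x^+=[-0.4519, -0.1200]  P^+=[0.7764 0.5866; 0.5866 0.6221]

x_post = [-0.4519, -0.1200]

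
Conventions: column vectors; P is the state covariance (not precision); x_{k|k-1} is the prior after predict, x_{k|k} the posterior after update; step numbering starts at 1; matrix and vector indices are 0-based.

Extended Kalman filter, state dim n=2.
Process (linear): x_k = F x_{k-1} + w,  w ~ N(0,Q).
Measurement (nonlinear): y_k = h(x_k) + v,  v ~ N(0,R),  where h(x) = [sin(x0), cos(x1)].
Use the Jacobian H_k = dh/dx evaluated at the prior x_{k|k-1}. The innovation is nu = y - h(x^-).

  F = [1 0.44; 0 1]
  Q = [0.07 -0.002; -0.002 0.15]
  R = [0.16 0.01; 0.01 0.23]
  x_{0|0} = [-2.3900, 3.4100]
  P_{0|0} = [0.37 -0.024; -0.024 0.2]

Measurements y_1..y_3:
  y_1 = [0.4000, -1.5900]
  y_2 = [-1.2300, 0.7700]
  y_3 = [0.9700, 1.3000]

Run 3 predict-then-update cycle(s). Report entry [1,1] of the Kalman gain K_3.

step 1: x^-=[-0.8896, 3.4100]  P^-=[0.4576 0.0620; 0.0620 0.3500]  H_jac=[0.6297 0.0000; 0.0000 0.2652]  S=[0.3415 0.0204; 0.0204 0.2546]  K=[0.8441 -0.0029; 0.0931 0.3571]  nu=[1.1768, -0.6258]  x^+=[0.1055, 3.2960]  P^+=[0.2144 0.0293; 0.0293 0.3132]
step 2: x^-=[1.5558, 3.2960]  P^-=[0.3709 0.1651; 0.1651 0.4632]  H_jac=[0.0150 0.0000; 0.0000 0.1538]  S=[0.1601 0.0104; 0.0104 0.2410]  K=[0.0280 0.1042; -0.0037 0.2959]  nu=[-2.2299, 1.7581]  x^+=[1.6766, 3.8245]  P^+=[0.3681 0.1576; 0.1576 0.4421]
step 3: x^-=[3.3593, 3.8245]  P^-=[0.6624 0.3502; 0.3502 0.5921]  H_jac=[-0.9764 0.0000; 0.0000 0.6310]  S=[0.7915 -0.2058; -0.2058 0.4658]  K=[-0.7838 0.1282; -0.2524 0.6907]  nu=[1.1860, 2.0758]  x^+=[2.6958, 4.9588]  P^+=[0.1271 0.0343; 0.0343 0.2477]

K[1,1] = 0.6907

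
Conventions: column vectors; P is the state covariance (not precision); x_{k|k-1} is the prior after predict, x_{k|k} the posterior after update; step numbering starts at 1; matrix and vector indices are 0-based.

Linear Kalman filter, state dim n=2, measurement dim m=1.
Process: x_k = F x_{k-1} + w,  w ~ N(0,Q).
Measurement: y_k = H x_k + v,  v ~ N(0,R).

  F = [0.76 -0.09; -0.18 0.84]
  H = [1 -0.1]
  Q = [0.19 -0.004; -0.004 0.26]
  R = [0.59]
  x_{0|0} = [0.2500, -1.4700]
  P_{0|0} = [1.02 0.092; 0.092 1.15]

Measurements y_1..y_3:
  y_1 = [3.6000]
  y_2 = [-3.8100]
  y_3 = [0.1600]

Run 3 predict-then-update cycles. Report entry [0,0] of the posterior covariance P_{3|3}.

P_post[0,0] = 0.2093

step 1: x^-=[0.3223, -1.2798]  P^-=[0.7759 -0.1703; -0.1703 1.0767]  S=[1.4107]  K=[0.5621; -0.1970]  nu=[3.1497]  x^+=[2.0927, -1.9003]  P^+=[0.3302 -0.0140; -0.0140 1.0219]
step 2: x^-=[1.7614, -1.9729]  P^-=[0.3909 -0.1356; -0.1356 0.9960]  S=[1.0180]  K=[0.3973; -0.2311]  nu=[-5.7687]  x^+=[-0.5307, -0.6400]  P^+=[0.2302 -0.0422; -0.0422 0.9417]
step 3: x^-=[-0.3457, -0.4421]  P^-=[0.3364 -0.1343; -0.1343 0.9446]  S=[0.9627]  K=[0.3634; -0.2376]  nu=[0.4615]  x^+=[-0.1780, -0.5518]  P^+=[0.2093 -0.0512; -0.0512 0.8903]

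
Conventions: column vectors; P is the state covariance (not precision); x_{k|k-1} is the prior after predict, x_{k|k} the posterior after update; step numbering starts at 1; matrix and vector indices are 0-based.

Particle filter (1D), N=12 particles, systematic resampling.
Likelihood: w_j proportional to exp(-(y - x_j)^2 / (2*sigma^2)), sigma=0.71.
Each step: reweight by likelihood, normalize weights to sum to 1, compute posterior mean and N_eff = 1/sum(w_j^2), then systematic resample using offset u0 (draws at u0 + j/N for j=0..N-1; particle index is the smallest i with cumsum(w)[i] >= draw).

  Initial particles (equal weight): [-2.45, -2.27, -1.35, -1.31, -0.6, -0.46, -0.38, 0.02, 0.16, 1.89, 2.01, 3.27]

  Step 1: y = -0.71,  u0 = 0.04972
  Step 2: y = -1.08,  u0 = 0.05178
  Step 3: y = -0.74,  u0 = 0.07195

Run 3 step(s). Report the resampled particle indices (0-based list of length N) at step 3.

resampled_idx = [1, 2, 3, 4, 5, 6, 6, 7, 8, 9, 10, 11]

step 1: w=[0.0092, 0.0166, 0.1235, 0.1297, 0.1832, 0.1743, 0.1664, 0.1093, 0.0875, 0.0002, 0.0001, 0.0000]  mean=-0.6333  Neff=6.9612  idx=[2, 2, 3, 4, 4, 5, 5, 5, 6, 6, 7, 8]
step 2: w=[0.1135, 0.1135, 0.1157, 0.0971, 0.0971, 0.0833, 0.0833, 0.0833, 0.0750, 0.0750, 0.0367, 0.0265]  mean=-0.7414  Neff=10.8565  idx=[0, 1, 1, 2, 3, 4, 5, 6, 7, 8, 9, 10]
step 3: w=[0.0701, 0.0701, 0.0701, 0.0735, 0.0995, 0.0995, 0.0938, 0.0938, 0.0938, 0.0892, 0.0892, 0.0572]  mean=-0.6958  Neff=11.6879  idx=[1, 2, 3, 4, 5, 6, 6, 7, 8, 9, 10, 11]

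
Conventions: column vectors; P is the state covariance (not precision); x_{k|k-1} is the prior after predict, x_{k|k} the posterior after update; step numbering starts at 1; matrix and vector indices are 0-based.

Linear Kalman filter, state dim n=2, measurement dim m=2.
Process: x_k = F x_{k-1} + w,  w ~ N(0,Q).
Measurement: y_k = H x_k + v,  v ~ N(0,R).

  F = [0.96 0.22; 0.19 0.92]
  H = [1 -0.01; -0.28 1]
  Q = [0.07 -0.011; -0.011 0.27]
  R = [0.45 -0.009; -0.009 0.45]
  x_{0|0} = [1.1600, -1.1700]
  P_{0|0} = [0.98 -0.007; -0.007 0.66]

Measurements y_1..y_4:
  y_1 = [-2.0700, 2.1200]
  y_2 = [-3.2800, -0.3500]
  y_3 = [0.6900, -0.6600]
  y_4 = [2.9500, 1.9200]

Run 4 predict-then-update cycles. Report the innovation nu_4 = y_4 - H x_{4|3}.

innov = [4.0580, 2.4026]

step 1: x^-=[0.8562, -0.8560]  P^-=[1.0022 0.2949; 0.2949 0.8616]  S=[1.4463 -0.0025; -0.0025 1.2250]  K=[0.6909 0.0131; 0.1990 0.6363]  nu=[-2.9348, 3.2157]  x^+=[-1.1293, 0.6062]  P^+=[0.3116 0.0869; 0.0869 0.3089]
step 2: x^-=[-0.9508, 0.3431]  P^-=[0.4089 0.1888; 0.1888 0.5731]  S=[0.8552 0.0601; 0.0601 0.9494]  K=[0.4725 0.0483; 0.1763 0.5368]  nu=[-2.3258, -0.9593]  x^+=[-2.0962, -0.5819]  P^+=[0.2130 0.0771; 0.0771 0.2616]
step 3: x^-=[-2.1403, -0.9337]  P^-=[0.3115 0.1521; 0.1521 0.5260]  S=[0.7585 0.0511; 0.0511 0.9153]  K=[0.4054 0.0483; 0.1587 0.5193]  nu=[2.8210, -0.3256]  x^+=[-1.0123, -0.6552]  P^+=[0.1827 0.0692; 0.0692 0.2517]
step 4: x^-=[-1.1160, -0.7951]  P^-=[0.2798 0.1373; 0.1373 0.5138]  S=[0.7271 0.0452; 0.0452 0.9089]  K=[0.3801 0.0460; 0.1497 0.5156]  nu=[4.0580, 2.4026]  x^+=[0.5368, 1.0512]  P^+=[0.1713 0.0652; 0.0652 0.2489]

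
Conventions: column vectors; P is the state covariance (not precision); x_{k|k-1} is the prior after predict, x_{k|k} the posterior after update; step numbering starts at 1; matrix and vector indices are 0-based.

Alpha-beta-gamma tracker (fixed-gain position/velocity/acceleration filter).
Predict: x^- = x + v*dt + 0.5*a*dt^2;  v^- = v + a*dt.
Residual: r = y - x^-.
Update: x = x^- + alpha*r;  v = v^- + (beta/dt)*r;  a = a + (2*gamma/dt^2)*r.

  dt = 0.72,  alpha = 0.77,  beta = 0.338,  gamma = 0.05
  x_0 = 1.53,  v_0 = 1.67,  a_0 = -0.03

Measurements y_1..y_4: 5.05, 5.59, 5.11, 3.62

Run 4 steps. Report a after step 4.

step 1: x_pred=2.7246  r=2.3254  x^+=4.5152  v^+=2.7400  a^+=0.4186
step 2: x_pred=6.5965  r=-1.0065  x^+=5.8215  v^+=2.5689  a^+=0.2244
step 3: x_pred=7.7293  r=-2.6193  x^+=5.7124  v^+=1.5009  a^+=-0.2808
step 4: x_pred=6.7203  r=-3.1003  x^+=4.3331  v^+=-0.1567  a^+=-0.8789

a_post = -0.8789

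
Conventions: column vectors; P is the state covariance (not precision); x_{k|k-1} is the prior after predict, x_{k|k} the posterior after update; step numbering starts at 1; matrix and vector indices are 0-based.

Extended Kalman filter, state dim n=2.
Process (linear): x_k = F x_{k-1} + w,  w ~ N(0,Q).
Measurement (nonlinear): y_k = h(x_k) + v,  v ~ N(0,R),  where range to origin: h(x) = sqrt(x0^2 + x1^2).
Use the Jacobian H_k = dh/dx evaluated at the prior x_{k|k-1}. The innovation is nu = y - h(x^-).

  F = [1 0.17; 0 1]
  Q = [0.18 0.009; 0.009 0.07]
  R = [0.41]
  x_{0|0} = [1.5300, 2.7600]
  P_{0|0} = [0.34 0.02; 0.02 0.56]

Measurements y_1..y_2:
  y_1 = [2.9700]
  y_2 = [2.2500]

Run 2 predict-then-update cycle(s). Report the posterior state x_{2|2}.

x_post = [1.8011, 2.1550]

step 1: x^-=[1.9992, 2.7600]  P^-=[0.5430 0.1242; 0.1242 0.6300]  H_jac=[0.5866 0.8099]  S=[1.1281]  K=[0.3715; 0.5169]  nu=[-0.4380]  x^+=[1.8365, 2.5336]  P^+=[0.3873 -0.0924; -0.0924 0.3286]
step 2: x^-=[2.2672, 2.5336]  P^-=[0.5453 -0.0276; -0.0276 0.3986]  H_jac=[0.6668 0.7452]  S=[0.8465]  K=[0.4053; 0.3292]  nu=[-1.1499]  x^+=[1.8011, 2.1550]  P^+=[0.4063 -0.1405; -0.1405 0.3069]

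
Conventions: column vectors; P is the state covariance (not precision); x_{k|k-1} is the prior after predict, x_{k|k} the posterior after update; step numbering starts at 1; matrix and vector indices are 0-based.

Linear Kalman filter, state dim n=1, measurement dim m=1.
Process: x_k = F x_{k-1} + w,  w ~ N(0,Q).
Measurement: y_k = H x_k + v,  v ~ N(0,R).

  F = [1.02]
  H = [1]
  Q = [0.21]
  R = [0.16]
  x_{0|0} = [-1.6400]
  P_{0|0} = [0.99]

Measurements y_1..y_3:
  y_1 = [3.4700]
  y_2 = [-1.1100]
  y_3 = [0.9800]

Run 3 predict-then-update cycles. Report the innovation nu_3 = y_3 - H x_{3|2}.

step 1: x^-=[-1.6728]  P^-=[1.2400]  S=[1.4000]  K=[0.8857]  nu=[5.1428]  x^+=[2.8822]  P^+=[0.1417]
step 2: x^-=[2.9399]  P^-=[0.3574]  S=[0.5174]  K=[0.6908]  nu=[-4.0499]  x^+=[0.1423]  P^+=[0.1105]
step 3: x^-=[0.1451]  P^-=[0.3250]  S=[0.4850]  K=[0.6701]  nu=[0.8349]  x^+=[0.7046]  P^+=[0.1072]

innov = [0.8349]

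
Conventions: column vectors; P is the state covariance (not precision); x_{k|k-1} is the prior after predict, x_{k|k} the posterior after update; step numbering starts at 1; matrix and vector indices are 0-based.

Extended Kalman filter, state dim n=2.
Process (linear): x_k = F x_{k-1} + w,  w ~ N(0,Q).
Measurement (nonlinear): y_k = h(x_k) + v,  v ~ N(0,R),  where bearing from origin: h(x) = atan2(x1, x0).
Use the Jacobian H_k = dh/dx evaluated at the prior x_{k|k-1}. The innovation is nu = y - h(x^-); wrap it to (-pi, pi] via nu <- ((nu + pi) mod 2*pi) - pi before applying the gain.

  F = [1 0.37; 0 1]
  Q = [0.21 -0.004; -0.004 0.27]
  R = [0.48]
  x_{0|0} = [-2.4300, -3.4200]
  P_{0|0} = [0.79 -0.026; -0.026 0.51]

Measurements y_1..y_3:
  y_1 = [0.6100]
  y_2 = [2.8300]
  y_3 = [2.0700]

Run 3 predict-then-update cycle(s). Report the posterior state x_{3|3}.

step 1: x^-=[-3.6954, -3.4200]  P^-=[1.0506 0.1587; 0.1587 0.7800]  H_jac=[0.1349 -0.1458]  S=[0.5094]  K=[0.2328; -0.1811]  nu=[3.0049]  x^+=[-2.9959, -3.9643]  P^+=[1.0230 0.1802; 0.1802 0.7633]
step 2: x^-=[-4.4627, -3.9643]  P^-=[1.4708 0.4586; 0.4586 1.0333]  H_jac=[0.1113 -0.1252]  S=[0.5016]  K=[0.2117; -0.1563]  nu=[-1.0379]  x^+=[-4.6825, -3.8021]  P^+=[1.4483 0.4752; 0.4752 1.0210]
step 3: x^-=[-6.0893, -3.8021]  P^-=[2.1497 0.8490; 0.8490 1.2910]  H_jac=[0.0738 -0.1182]  S=[0.4949]  K=[0.1178; -0.1817]  nu=[-1.6298]  x^+=[-6.2812, -3.5061]  P^+=[2.1429 0.8596; 0.8596 1.2747]

x_post = [-6.2812, -3.5061]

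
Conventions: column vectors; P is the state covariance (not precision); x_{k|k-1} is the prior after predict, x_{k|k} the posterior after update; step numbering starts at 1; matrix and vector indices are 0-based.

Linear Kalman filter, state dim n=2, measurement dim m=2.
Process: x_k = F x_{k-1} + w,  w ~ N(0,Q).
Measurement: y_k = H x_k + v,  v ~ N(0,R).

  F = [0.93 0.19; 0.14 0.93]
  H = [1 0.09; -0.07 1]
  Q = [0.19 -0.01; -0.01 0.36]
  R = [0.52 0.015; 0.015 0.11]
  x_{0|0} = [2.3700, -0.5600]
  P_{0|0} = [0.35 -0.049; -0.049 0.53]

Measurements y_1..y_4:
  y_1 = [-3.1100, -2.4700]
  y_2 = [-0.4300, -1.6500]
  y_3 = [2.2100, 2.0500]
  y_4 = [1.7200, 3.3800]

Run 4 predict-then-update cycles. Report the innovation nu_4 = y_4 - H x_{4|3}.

step 1: x^-=[2.0977, -0.1890]  P^-=[0.4945 0.0855; 0.0855 0.8125]  S=[1.0365 0.1385; 0.1385 0.9129]  K=[0.4870 -0.0181; 0.0357 0.8780]  nu=[-5.1907, -2.1342]  x^+=[-0.3913, -2.2483]  P^+=[0.2509 0.0229; 0.0229 0.0987]
step 2: x^-=[-0.7911, -2.1457]  P^-=[0.4186 0.0605; 0.0605 0.4563]  S=[0.9532 0.0869; 0.0869 0.5598]  K=[0.4461 -0.0135; 0.0334 0.8022]  nu=[0.5542, 0.4404]  x^+=[-0.5498, -1.7739]  P^+=[0.2299 0.0213; 0.0213 0.0902]
step 3: x^-=[-0.8484, -1.7267]  P^-=[0.3996 0.0549; 0.0549 0.4481]  S=[0.9331 0.0819; 0.0819 0.5524]  K=[0.4349 -0.0158; 0.0319 0.7995]  nu=[3.2138, 3.7174]  x^+=[0.4907, 1.3478]  P^+=[0.2241 0.0205; 0.0205 0.0899]
step 4: x^-=[0.7124, 1.3222]  P^-=[0.3943 0.0533; 0.0533 0.4474]  S=[0.9275 0.0806; 0.0806 0.5519]  K=[0.4317 -0.0165; 0.0314 0.7994]  nu=[0.8886, 2.1077]  x^+=[1.0613, 3.0349]  P^+=[0.2224 0.0202; 0.0202 0.0898]

innov = [0.8886, 2.1077]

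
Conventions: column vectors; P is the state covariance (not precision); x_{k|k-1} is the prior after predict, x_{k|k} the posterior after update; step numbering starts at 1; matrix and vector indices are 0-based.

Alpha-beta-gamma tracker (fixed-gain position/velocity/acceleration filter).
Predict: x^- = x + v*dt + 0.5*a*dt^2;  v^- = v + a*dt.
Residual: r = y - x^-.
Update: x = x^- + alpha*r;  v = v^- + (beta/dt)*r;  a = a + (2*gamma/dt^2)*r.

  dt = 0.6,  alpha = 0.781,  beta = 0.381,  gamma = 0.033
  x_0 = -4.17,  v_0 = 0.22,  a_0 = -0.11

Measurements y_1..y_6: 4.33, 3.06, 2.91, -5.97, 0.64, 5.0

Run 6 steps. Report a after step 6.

step 1: x_pred=-4.0578  r=8.3878  x^+=2.4931  v^+=5.4803  a^+=1.4278
step 2: x_pred=6.0382  r=-2.9782  x^+=3.7122  v^+=4.4457  a^+=0.8818
step 3: x_pred=6.5384  r=-3.6284  x^+=3.7046  v^+=2.6708  a^+=0.2166
step 4: x_pred=5.3461  r=-11.3161  x^+=-3.4918  v^+=-4.3850  a^+=-1.8581
step 5: x_pred=-6.4572  r=7.0972  x^+=-0.9143  v^+=-0.9931  a^+=-0.5569
step 6: x_pred=-1.6104  r=6.6104  x^+=3.5523  v^+=2.8704  a^+=0.6550

a_post = 0.6550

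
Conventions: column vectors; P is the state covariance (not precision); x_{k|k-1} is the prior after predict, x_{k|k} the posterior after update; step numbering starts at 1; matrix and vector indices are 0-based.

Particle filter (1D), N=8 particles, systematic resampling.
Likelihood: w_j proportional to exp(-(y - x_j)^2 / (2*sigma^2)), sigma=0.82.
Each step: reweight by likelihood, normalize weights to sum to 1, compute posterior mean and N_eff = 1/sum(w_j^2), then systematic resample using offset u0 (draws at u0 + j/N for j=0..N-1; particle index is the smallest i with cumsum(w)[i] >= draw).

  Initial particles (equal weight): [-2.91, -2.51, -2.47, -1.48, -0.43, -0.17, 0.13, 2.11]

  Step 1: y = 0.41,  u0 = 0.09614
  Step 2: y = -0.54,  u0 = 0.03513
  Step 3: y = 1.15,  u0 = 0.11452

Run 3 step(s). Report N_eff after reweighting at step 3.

step 1: w=[0.0001, 0.0007, 0.0008, 0.0280, 0.2362, 0.3109, 0.3766, 0.0466]  mean=-0.0529  Neff=3.3640  idx=[4, 4, 5, 5, 6, 6, 6, 7]
step 2: w=[0.1668, 0.1668, 0.1520, 0.1520, 0.1205, 0.1205, 0.1205, 0.0009]  mean=-0.1462  Neff=6.8773  idx=[0, 0, 1, 2, 3, 4, 5, 6]
step 3: w=[0.0651, 0.0651, 0.0651, 0.1140, 0.1140, 0.1922, 0.1922, 0.1922]  mean=-0.0478  Neff=6.6865  idx=[1, 3, 4, 5, 5, 6, 7, 7]

N_eff = 6.6865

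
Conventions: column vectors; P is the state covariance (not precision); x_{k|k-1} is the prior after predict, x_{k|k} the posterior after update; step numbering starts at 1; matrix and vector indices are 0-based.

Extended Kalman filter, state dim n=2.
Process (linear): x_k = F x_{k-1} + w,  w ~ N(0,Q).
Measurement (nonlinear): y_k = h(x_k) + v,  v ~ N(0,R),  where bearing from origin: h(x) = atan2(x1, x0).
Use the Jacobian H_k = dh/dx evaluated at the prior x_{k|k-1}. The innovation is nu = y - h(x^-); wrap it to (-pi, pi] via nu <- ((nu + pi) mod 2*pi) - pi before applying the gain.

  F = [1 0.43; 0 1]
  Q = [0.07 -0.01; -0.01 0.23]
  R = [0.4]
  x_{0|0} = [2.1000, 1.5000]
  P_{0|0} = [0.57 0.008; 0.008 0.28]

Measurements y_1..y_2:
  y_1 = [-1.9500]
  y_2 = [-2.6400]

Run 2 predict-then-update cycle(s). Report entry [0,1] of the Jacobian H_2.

H_jac[0,1] = 0.2710

step 1: x^-=[2.7450, 1.5000]  P^-=[0.6987 0.1184; 0.1184 0.5100]  H_jac=[-0.1533 0.2805]  S=[0.4464]  K=[-0.1655; 0.2799]  nu=[-2.4501]  x^+=[3.1506, 0.8143]  P^+=[0.6864 0.1391; 0.1391 0.4750]
step 2: x^-=[3.5007, 0.8143]  P^-=[0.9639 0.3333; 0.3333 0.7050]  H_jac=[-0.0630 0.2710]  S=[0.4442]  K=[0.0666; 0.3828]  nu=[-2.8686]  x^+=[3.3097, -0.2838]  P^+=[0.9619 0.3220; 0.3220 0.6399]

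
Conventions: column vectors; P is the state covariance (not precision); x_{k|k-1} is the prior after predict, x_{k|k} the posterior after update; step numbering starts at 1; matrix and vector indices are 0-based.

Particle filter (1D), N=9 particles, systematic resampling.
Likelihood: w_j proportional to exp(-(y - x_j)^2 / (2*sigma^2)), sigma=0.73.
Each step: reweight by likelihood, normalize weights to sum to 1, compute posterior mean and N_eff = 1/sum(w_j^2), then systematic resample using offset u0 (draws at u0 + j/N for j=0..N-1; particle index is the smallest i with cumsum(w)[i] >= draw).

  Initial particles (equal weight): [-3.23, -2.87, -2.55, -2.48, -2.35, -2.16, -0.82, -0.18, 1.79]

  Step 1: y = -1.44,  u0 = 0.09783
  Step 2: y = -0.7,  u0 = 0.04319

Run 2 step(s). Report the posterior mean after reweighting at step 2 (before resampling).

step 1: w=[0.0172, 0.0511, 0.1096, 0.1263, 0.1602, 0.2142, 0.2429, 0.0785, 0.0000]  mean=-1.8473  Neff=5.9688  idx=[2, 3, 4, 4, 5, 5, 6, 6, 7]
step 2: w=[0.0123, 0.0157, 0.0238, 0.0238, 0.0414, 0.0414, 0.3020, 0.3020, 0.2375]  mean=-0.8992  Neff=4.1017  idx=[2, 5, 6, 6, 7, 7, 7, 8, 8]

post_mean = -0.8992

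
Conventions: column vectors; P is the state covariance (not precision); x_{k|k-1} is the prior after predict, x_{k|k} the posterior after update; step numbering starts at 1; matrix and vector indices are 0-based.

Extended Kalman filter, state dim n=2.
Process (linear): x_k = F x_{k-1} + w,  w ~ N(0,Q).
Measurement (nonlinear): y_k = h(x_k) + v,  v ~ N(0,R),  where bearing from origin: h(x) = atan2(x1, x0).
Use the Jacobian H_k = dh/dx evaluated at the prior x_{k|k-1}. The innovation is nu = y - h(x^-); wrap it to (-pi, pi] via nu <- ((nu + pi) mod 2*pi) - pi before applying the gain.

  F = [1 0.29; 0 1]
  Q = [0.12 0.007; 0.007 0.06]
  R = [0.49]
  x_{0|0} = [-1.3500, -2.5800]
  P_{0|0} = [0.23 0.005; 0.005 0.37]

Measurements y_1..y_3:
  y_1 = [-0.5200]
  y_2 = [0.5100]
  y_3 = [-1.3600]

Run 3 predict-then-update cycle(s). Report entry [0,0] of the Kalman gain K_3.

step 1: x^-=[-2.0982, -2.5800]  P^-=[0.3840 0.1193; 0.1193 0.4300]  H_jac=[0.2333 -0.1897]  S=[0.5158]  K=[0.1298; -0.1042]  nu=[1.7336]  x^+=[-1.8732, -2.7606]  P^+=[0.3753 0.1263; 0.1263 0.4244]
step 2: x^-=[-2.6738, -2.7606]  P^-=[0.6043 0.2564; 0.2564 0.4844]  H_jac=[0.1869 -0.1810]  S=[0.5096]  K=[0.1306; -0.0780]  nu=[2.8502]  x^+=[-2.3017, -2.9831]  P^+=[0.5956 0.2615; 0.2615 0.4813]
step 3: x^-=[-3.1668, -2.9831]  P^-=[0.9077 0.4081; 0.4081 0.5413]  H_jac=[0.1576 -0.1673]  S=[0.5062]  K=[0.1477; -0.0518]  nu=[1.0261]  x^+=[-3.0152, -3.0363]  P^+=[0.8967 0.4120; 0.4120 0.5399]

K[0,0] = 0.1477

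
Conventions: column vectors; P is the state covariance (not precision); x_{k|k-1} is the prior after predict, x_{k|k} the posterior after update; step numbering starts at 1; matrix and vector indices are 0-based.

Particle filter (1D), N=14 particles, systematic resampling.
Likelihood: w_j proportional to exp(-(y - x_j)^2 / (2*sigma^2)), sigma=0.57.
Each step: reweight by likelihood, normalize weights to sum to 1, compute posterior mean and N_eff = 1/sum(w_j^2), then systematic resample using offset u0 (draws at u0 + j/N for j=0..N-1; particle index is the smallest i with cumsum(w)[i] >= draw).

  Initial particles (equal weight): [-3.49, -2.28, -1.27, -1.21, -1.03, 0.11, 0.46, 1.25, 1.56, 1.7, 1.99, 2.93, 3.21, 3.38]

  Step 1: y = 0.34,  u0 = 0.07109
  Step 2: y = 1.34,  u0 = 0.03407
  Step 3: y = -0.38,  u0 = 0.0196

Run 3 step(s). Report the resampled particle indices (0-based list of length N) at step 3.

resampled_idx = [0, 0, 0, 0, 1, 2, 2, 3, 3, 4, 5, 5, 6, 6]

step 1: w=[0.0000, 0.0000, 0.0075, 0.0101, 0.0227, 0.3758, 0.3987, 0.1140, 0.0413, 0.0237, 0.0062, 0.0000, 0.0000, 0.0000]  mean=0.4390  Neff=3.1627  idx=[5, 5, 5, 5, 5, 6, 6, 6, 6, 6, 6, 7, 7, 10]
step 2: w=[0.0203, 0.0203, 0.0203, 0.0203, 0.0203, 0.0632, 0.0632, 0.0632, 0.0632, 0.0632, 0.0632, 0.2055, 0.2055, 0.1086]  mean=0.9153  Neff=8.1811  idx=[1, 5, 6, 7, 8, 9, 10, 11, 11, 11, 12, 12, 12, 13]
step 3: w=[0.2453, 0.1198, 0.1198, 0.1198, 0.1198, 0.1198, 0.1198, 0.0059, 0.0059, 0.0059, 0.0059, 0.0059, 0.0059, 0.0001]  mean=0.4024  Neff=6.8246  idx=[0, 0, 0, 0, 1, 2, 2, 3, 3, 4, 5, 5, 6, 6]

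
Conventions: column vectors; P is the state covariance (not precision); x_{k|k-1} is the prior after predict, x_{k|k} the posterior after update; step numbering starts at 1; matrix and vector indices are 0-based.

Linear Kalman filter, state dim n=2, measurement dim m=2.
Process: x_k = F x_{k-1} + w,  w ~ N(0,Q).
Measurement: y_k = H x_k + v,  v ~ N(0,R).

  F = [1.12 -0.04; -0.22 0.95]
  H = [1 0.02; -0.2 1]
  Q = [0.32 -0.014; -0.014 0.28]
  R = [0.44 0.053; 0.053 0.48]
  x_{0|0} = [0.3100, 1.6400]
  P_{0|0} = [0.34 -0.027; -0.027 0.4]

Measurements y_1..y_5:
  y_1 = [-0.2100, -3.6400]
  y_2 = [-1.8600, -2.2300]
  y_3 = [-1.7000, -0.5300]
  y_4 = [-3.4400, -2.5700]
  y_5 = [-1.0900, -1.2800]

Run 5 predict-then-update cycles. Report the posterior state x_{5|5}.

x_post = [-1.6449, -1.4943]

step 1: x^-=[0.2816, 1.4898]  P^-=[0.7496 -0.1419; -0.1419 0.6687]  S=[1.1841 -0.2249; -0.2249 1.2355]  K=[0.6067 -0.1258; -0.0015 0.5640]  nu=[-0.5214, -5.0735]  x^+=[0.6034, -1.3708]  P^+=[0.2598 0.0237; 0.0237 0.2754]
step 2: x^-=[0.7306, -1.4350]  P^-=[0.6442 -0.0630; -0.0630 0.5312]  S=[1.0819 -0.1280; -0.1280 1.0622]  K=[0.5812 -0.1106; 0.0123 0.5134]  nu=[-2.5619, -0.6489]  x^+=[-0.6866, -1.7997]  P^+=[0.2493 0.0276; 0.0276 0.2526]
step 3: x^-=[-0.6970, -1.5587]  P^-=[0.6307 -0.0554; -0.0554 0.5085]  S=[1.0687 -0.1182; -0.1182 1.0359]  K=[0.5770 -0.1095; 0.0133 0.5031]  nu=[-0.9718, 0.8893]  x^+=[-1.3551, -1.1242]  P^+=[0.2475 0.0276; 0.0276 0.2477]
step 4: x^-=[-1.4727, -0.7699]  P^-=[0.6284 -0.0548; -0.0548 0.5040]  S=[1.0664 -0.1172; -0.1172 1.0311]  K=[0.5762 -0.1096; 0.0131 0.5009]  nu=[-1.9519, -2.0947]  x^+=[-2.3679, -1.8447]  P^+=[0.2472 0.0274; 0.0274 0.2466]
step 5: x^-=[-2.5782, -1.2316]  P^-=[0.6280 -0.0549; -0.0549 0.5031]  S=[1.0660 -0.1172; -0.1172 1.0302]  K=[0.5760 -0.1097; 0.0130 0.5005]  nu=[1.5129, -0.5641]  x^+=[-1.6449, -1.4943]  P^+=[0.2471 0.0273; 0.0273 0.2464]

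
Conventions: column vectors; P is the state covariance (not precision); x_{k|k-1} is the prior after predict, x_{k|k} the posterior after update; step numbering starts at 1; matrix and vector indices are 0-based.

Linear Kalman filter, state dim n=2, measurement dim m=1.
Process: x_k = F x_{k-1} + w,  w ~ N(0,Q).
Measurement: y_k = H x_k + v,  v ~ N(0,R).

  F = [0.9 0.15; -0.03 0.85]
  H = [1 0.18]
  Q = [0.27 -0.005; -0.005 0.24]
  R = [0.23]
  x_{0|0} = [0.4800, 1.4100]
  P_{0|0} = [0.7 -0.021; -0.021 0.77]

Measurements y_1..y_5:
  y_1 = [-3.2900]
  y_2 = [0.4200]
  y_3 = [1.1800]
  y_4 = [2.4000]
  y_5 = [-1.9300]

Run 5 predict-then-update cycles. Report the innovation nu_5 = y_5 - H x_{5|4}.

innov = [-3.7810]

step 1: x^-=[0.6435, 1.1841]  P^-=[0.8487 0.0583; 0.0583 0.7980]  S=[1.1255]  K=[0.7633; 0.1794]  nu=[-4.1466]  x^+=[-2.5218, 0.4401]  P^+=[0.1928 -0.0959; -0.0959 0.7618]
step 2: x^-=[-2.2036, 0.4497]  P^-=[0.4174 0.0140; 0.0140 0.7955]  S=[0.6783]  K=[0.6192; 0.2318]  nu=[2.5427]  x^+=[-0.6293, 1.0391]  P^+=[0.1574 -0.0833; -0.0833 0.7590]
step 3: x^-=[-0.4105, 0.9021]  P^-=[0.3921 0.0242; 0.0242 0.7928]  S=[0.6565]  K=[0.6039; 0.2542]  nu=[1.4281]  x^+=[0.4519, 1.2651]  P^+=[0.1527 -0.0766; -0.0766 0.7504]
step 4: x^-=[0.5965, 1.0618]  P^-=[0.3899 0.0283; 0.0283 0.7862]  S=[0.6555]  K=[0.6025; 0.2590]  nu=[1.6124]  x^+=[1.5680, 1.4794]  P^+=[0.1519 -0.0740; -0.0740 0.7422]
step 5: x^-=[1.6331, 1.2105]  P^-=[0.3898 0.0292; 0.0292 0.7802]  S=[0.6556]  K=[0.6026; 0.2588]  nu=[-3.7810]  x^+=[-0.6452, 0.2319]  P^+=[0.1517 -0.0730; -0.0730 0.7362]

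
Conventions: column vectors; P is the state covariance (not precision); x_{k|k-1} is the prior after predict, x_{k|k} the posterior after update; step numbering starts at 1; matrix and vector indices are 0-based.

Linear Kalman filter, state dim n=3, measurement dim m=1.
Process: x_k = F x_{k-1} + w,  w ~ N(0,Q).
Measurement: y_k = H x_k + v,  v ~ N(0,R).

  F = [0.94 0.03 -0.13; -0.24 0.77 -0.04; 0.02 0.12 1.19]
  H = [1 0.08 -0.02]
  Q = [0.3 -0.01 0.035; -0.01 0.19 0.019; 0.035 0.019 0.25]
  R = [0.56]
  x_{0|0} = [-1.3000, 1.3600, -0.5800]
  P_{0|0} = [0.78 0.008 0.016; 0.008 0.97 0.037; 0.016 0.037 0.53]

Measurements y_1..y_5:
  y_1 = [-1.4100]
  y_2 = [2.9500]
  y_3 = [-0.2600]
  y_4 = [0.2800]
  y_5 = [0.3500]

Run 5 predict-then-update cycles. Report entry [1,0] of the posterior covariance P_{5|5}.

step 1: x^-=[-1.1058, 1.3824, -0.5530]  P^-=[0.9953 -0.1589 -0.0093; -0.1589 0.8060 0.1087; -0.0093 0.1087 1.0262]  S=[1.5355]  K=[0.6400; -0.0629; -0.0138]  nu=[-0.4259]  x^+=[-1.3784, 1.4092, -0.5471]  P^+=[0.3663 -0.0971 0.0042; -0.0971 0.7999 0.1074; 0.0042 0.1074 1.0259]
step 2: x^-=[-1.1823, 1.4378, -0.5096]  P^-=[0.6344 -0.1493 -0.1181; -0.1493 0.7163 0.1403; -0.1181 0.1403 1.7448]  S=[1.1800]  K=[0.5295; -0.0803; -0.1201]  nu=[4.0070]  x^+=[0.9393, 1.1159, -0.9909]  P^+=[0.3036 -0.0991 -0.0430; -0.0991 0.7087 0.1289; -0.0430 0.1289 1.7278]
step 3: x^-=[1.0452, 0.6734, -1.0265]  P^-=[0.6020 -0.1369 -0.2807; -0.1369 0.6583 0.1319; -0.2807 0.1319 2.7413]  S=[1.1562]  K=[0.5160; -0.0752; -0.2811]  nu=[-1.3797]  x^+=[0.3333, 0.7771, -0.6387]  P^+=[0.2941 -0.0921 -0.1130; -0.0921 0.6518 0.1075; -0.1130 0.1075 2.6500]
step 4: x^-=[0.4196, 0.5440, -0.6602]  P^-=[0.6268 -0.1237 -0.5015; -0.1237 0.6229 0.0832; -0.5015 0.0832 4.0370]  S=[1.1924]  K=[0.5258; -0.0633; -0.4827]  nu=[-0.1964]  x^+=[0.3164, 0.5564, -0.5654]  P^+=[0.2972 -0.0840 -0.1989; -0.0840 0.6181 0.0468; -0.1989 0.0468 3.7592]
step 5: x^-=[0.3876, 0.3751, -0.5997]  P^-=[0.6702 -0.1069 -0.7692; -0.1069 0.6039 -0.0035; -0.7692 -0.0035 5.5860]  S=[1.2500]  K=[0.5416; -0.0468; -0.7050]  nu=[-0.0796]  x^+=[0.3445, 0.3788, -0.5436]  P^+=[0.3035 -0.0752 -0.2919; -0.0752 0.6012 -0.0447; -0.2919 -0.0447 4.9647]

P_post[1,0] = -0.0752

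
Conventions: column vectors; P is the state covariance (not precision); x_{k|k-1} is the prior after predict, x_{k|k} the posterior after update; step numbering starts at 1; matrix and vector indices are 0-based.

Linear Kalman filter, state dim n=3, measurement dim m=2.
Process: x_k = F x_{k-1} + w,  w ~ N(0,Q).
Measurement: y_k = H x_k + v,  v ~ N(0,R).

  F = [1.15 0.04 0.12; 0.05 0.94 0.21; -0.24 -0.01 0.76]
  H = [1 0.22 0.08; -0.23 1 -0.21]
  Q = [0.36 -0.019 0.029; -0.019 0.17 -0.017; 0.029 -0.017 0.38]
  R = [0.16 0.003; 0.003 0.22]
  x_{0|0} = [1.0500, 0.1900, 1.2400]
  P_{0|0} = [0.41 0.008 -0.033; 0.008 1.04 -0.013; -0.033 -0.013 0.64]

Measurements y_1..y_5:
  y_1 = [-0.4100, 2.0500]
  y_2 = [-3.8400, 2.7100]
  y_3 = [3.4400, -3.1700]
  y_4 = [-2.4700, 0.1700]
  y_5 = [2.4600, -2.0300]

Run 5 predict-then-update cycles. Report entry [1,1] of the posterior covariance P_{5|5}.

P_post[1,1] = 0.1746

step 1: x^-=[1.3639, 0.4915, 0.6885]  P^-=[0.9046 0.0587 -0.0546; 0.0587 1.1131 0.0598; -0.0546 0.0598 0.7857]  S=[1.1427 0.0969; 0.0969 1.3582]  K=[0.8126 -0.1595; 0.2033 0.7859; 0.0246 -0.0700]  nu=[-1.9371, 2.0168]  x^+=[-0.5319, 1.6827, 0.4997]  P^+=[0.1406 -0.0185 -0.0868; -0.0185 0.1962 0.1282; -0.0868 0.1282 0.7787]
step 2: x^-=[-0.4844, 1.6601, 0.4906]  P^-=[0.5330 -0.0099 -0.0081; -0.0099 0.4251 0.2004; -0.0081 0.2004 0.8675]  S=[0.7205 -0.0415; -0.0415 0.6312]  K=[0.7266 -0.1595; 0.1740 0.6219; 0.1487 0.0415]  nu=[-3.7601, 1.0416]  x^+=[-3.3828, 1.6534, -0.0252]  P^+=[0.1269 -0.0208 -0.0815; -0.0208 0.1681 0.1695; -0.0815 0.1695 0.8510]
step 3: x^-=[-3.8271, 1.3797, 0.7762]  P^-=[0.5176 -0.0061 0.0081; -0.0061 0.4197 0.2422; 0.0081 0.2422 0.9059]  S=[0.7108 -0.0384; -0.0384 0.6089]  K=[0.7183 -0.1630; 0.1820 0.6195; 0.1934 0.0945]  nu=[6.9014, -5.2670]  x^+=[1.9893, -0.6272, 1.6130]  P^+=[0.1256 -0.0216 -0.0799; -0.0216 0.1711 0.1868; -0.0799 0.1868 0.8753]
step 4: x^-=[2.4562, -0.1514, 0.7547]  P^-=[0.5167 -0.0038 0.0125; -0.0038 0.4301 0.2585; 0.0125 0.2585 0.9190]  S=[0.7128 -0.0344; -0.0344 0.6124]  K=[0.7172 -0.1643; 0.1866 0.6257; 0.2059 0.1139]  nu=[-4.9533, 1.0448]  x^+=[-1.2678, -0.4219, -0.1463]  P^+=[0.1254 -0.0219 -0.0797; -0.0219 0.1736 0.1927; -0.0797 0.1927 0.8825]
step 5: x^-=[-1.4924, -0.4907, 0.1973]  P^-=[0.5167 -0.0031 0.0135; -0.0031 0.4350 0.2639; 0.0135 0.2639 0.9230]  S=[0.7138 -0.0328; -0.0328 0.6149]  K=[0.7169 -0.1647; 0.1882 0.6284; 0.2092 0.1200]  nu=[4.0446, -1.8411]  x^+=[1.7105, -0.8867, 0.8226]  P^+=[0.1254 -0.0220 -0.0797; -0.0220 0.1746 0.1944; -0.0797 0.1944 0.8845]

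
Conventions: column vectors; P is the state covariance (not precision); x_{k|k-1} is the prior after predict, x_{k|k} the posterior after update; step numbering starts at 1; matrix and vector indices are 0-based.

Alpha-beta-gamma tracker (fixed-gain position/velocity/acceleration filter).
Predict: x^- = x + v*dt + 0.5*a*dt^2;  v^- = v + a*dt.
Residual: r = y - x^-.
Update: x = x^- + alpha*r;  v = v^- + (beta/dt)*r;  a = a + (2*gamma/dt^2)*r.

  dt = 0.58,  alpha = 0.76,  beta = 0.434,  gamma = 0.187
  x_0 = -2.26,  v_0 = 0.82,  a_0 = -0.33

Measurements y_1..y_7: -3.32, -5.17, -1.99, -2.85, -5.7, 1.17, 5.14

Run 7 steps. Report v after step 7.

step 1: x_pred=-1.8399  r=-1.4801  x^+=-2.9648  v^+=-0.4789  a^+=-1.9755
step 2: x_pred=-3.5748  r=-1.5952  x^+=-4.7872  v^+=-2.8183  a^+=-3.7490
step 3: x_pred=-7.0524  r=5.0624  x^+=-3.2050  v^+=-1.2047  a^+=1.8792
step 4: x_pred=-3.5876  r=0.7376  x^+=-3.0270  v^+=0.4372  a^+=2.6993
step 5: x_pred=-2.3194  r=-3.3806  x^+=-4.8887  v^+=-0.5268  a^+=-1.0591
step 6: x_pred=-5.3724  r=6.5424  x^+=-0.4002  v^+=3.7544  a^+=6.2145
step 7: x_pred=2.8226  r=2.3174  x^+=4.5838  v^+=9.0928  a^+=8.7909

v_post = 9.0928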